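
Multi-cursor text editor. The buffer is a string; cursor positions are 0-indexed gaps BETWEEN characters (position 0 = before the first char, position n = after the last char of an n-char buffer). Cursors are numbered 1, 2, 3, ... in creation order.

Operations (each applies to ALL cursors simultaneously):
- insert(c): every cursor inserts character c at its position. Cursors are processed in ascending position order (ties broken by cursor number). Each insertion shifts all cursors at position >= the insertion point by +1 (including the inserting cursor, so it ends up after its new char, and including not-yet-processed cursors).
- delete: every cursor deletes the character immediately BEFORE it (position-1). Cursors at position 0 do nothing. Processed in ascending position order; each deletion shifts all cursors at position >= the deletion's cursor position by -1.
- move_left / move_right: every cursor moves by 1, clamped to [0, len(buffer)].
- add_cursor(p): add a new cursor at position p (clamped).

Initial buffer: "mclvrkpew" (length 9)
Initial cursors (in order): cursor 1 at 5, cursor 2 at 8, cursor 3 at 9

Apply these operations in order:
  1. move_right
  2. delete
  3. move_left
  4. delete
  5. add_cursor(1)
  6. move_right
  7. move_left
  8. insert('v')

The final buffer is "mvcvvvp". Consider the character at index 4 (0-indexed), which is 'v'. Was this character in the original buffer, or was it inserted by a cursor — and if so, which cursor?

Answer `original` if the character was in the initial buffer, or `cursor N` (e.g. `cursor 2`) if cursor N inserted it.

Answer: cursor 2

Derivation:
After op 1 (move_right): buffer="mclvrkpew" (len 9), cursors c1@6 c2@9 c3@9, authorship .........
After op 2 (delete): buffer="mclvrp" (len 6), cursors c1@5 c2@6 c3@6, authorship ......
After op 3 (move_left): buffer="mclvrp" (len 6), cursors c1@4 c2@5 c3@5, authorship ......
After op 4 (delete): buffer="mcp" (len 3), cursors c1@2 c2@2 c3@2, authorship ...
After op 5 (add_cursor(1)): buffer="mcp" (len 3), cursors c4@1 c1@2 c2@2 c3@2, authorship ...
After op 6 (move_right): buffer="mcp" (len 3), cursors c4@2 c1@3 c2@3 c3@3, authorship ...
After op 7 (move_left): buffer="mcp" (len 3), cursors c4@1 c1@2 c2@2 c3@2, authorship ...
After op 8 (insert('v')): buffer="mvcvvvp" (len 7), cursors c4@2 c1@6 c2@6 c3@6, authorship .4.123.
Authorship (.=original, N=cursor N): . 4 . 1 2 3 .
Index 4: author = 2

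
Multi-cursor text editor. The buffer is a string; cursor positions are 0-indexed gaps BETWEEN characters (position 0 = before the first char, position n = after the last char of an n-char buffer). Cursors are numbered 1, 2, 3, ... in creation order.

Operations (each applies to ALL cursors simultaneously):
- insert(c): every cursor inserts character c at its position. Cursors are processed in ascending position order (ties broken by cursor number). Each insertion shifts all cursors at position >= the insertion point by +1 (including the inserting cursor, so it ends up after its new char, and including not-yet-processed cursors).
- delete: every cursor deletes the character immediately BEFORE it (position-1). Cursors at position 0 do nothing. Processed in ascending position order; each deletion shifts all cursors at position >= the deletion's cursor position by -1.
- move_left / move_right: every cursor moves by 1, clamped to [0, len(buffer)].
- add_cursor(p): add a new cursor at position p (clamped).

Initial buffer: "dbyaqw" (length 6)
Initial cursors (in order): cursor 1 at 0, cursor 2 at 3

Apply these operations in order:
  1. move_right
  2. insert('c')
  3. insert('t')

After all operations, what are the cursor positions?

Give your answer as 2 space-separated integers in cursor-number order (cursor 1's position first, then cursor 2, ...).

After op 1 (move_right): buffer="dbyaqw" (len 6), cursors c1@1 c2@4, authorship ......
After op 2 (insert('c')): buffer="dcbyacqw" (len 8), cursors c1@2 c2@6, authorship .1...2..
After op 3 (insert('t')): buffer="dctbyactqw" (len 10), cursors c1@3 c2@8, authorship .11...22..

Answer: 3 8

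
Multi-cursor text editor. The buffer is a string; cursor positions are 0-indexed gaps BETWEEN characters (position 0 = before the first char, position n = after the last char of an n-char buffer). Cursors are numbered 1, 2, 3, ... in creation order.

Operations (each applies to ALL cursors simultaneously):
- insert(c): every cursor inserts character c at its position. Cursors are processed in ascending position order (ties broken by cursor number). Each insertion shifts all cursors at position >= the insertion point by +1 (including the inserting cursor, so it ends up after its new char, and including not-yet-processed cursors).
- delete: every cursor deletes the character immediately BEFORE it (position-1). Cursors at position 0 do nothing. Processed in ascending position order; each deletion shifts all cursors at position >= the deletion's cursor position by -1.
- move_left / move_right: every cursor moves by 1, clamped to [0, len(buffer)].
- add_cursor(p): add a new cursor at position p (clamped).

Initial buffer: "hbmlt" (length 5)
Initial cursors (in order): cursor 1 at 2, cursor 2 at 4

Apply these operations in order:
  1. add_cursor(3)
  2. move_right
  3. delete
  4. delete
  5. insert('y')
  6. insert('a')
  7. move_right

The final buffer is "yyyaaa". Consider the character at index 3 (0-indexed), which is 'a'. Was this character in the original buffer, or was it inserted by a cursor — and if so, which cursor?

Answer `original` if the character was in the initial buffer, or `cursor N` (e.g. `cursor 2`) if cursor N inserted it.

After op 1 (add_cursor(3)): buffer="hbmlt" (len 5), cursors c1@2 c3@3 c2@4, authorship .....
After op 2 (move_right): buffer="hbmlt" (len 5), cursors c1@3 c3@4 c2@5, authorship .....
After op 3 (delete): buffer="hb" (len 2), cursors c1@2 c2@2 c3@2, authorship ..
After op 4 (delete): buffer="" (len 0), cursors c1@0 c2@0 c3@0, authorship 
After op 5 (insert('y')): buffer="yyy" (len 3), cursors c1@3 c2@3 c3@3, authorship 123
After op 6 (insert('a')): buffer="yyyaaa" (len 6), cursors c1@6 c2@6 c3@6, authorship 123123
After op 7 (move_right): buffer="yyyaaa" (len 6), cursors c1@6 c2@6 c3@6, authorship 123123
Authorship (.=original, N=cursor N): 1 2 3 1 2 3
Index 3: author = 1

Answer: cursor 1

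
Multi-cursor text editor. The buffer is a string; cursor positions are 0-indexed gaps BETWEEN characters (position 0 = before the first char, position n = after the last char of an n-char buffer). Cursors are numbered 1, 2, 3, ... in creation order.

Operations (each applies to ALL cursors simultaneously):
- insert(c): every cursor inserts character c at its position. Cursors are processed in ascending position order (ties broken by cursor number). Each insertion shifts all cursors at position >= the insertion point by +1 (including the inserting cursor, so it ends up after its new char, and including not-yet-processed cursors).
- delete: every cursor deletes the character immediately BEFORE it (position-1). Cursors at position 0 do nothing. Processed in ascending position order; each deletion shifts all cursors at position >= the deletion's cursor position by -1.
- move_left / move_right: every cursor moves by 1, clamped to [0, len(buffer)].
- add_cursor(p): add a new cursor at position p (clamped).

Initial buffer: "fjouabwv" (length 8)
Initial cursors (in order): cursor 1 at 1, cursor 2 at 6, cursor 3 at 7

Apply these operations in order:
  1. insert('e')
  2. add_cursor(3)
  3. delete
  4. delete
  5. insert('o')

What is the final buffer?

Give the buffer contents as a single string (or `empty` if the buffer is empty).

Answer: ooouaoov

Derivation:
After op 1 (insert('e')): buffer="fejouabewev" (len 11), cursors c1@2 c2@8 c3@10, authorship .1.....2.3.
After op 2 (add_cursor(3)): buffer="fejouabewev" (len 11), cursors c1@2 c4@3 c2@8 c3@10, authorship .1.....2.3.
After op 3 (delete): buffer="fouabwv" (len 7), cursors c1@1 c4@1 c2@5 c3@6, authorship .......
After op 4 (delete): buffer="ouav" (len 4), cursors c1@0 c4@0 c2@3 c3@3, authorship ....
After op 5 (insert('o')): buffer="ooouaoov" (len 8), cursors c1@2 c4@2 c2@7 c3@7, authorship 14...23.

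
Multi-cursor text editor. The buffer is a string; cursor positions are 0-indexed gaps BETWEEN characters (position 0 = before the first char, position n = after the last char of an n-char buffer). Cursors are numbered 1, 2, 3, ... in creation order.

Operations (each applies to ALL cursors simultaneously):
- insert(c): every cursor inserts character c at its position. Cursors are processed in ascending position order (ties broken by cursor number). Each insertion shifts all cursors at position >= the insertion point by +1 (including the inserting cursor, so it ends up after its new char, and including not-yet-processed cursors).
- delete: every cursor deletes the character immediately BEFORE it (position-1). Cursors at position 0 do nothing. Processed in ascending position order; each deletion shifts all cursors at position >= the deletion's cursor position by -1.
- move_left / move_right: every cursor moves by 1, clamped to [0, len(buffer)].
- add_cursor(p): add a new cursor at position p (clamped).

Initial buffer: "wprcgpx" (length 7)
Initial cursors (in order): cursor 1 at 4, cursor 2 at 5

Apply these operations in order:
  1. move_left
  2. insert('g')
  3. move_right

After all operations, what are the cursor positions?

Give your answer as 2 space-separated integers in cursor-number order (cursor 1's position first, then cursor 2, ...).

After op 1 (move_left): buffer="wprcgpx" (len 7), cursors c1@3 c2@4, authorship .......
After op 2 (insert('g')): buffer="wprgcggpx" (len 9), cursors c1@4 c2@6, authorship ...1.2...
After op 3 (move_right): buffer="wprgcggpx" (len 9), cursors c1@5 c2@7, authorship ...1.2...

Answer: 5 7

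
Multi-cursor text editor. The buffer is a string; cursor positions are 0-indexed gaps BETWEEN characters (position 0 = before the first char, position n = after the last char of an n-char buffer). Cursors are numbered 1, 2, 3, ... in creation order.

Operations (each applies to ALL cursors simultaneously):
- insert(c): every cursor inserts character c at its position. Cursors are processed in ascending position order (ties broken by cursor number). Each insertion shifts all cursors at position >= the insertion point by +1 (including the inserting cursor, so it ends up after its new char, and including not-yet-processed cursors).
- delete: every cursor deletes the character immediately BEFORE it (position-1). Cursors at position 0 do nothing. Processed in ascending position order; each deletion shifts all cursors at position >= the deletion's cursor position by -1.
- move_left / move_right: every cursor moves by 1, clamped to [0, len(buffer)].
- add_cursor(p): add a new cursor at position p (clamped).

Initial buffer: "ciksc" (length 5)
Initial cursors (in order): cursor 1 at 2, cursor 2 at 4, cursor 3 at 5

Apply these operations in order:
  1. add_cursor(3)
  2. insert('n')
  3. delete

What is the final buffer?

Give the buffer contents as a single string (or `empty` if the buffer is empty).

Answer: ciksc

Derivation:
After op 1 (add_cursor(3)): buffer="ciksc" (len 5), cursors c1@2 c4@3 c2@4 c3@5, authorship .....
After op 2 (insert('n')): buffer="cinknsncn" (len 9), cursors c1@3 c4@5 c2@7 c3@9, authorship ..1.4.2.3
After op 3 (delete): buffer="ciksc" (len 5), cursors c1@2 c4@3 c2@4 c3@5, authorship .....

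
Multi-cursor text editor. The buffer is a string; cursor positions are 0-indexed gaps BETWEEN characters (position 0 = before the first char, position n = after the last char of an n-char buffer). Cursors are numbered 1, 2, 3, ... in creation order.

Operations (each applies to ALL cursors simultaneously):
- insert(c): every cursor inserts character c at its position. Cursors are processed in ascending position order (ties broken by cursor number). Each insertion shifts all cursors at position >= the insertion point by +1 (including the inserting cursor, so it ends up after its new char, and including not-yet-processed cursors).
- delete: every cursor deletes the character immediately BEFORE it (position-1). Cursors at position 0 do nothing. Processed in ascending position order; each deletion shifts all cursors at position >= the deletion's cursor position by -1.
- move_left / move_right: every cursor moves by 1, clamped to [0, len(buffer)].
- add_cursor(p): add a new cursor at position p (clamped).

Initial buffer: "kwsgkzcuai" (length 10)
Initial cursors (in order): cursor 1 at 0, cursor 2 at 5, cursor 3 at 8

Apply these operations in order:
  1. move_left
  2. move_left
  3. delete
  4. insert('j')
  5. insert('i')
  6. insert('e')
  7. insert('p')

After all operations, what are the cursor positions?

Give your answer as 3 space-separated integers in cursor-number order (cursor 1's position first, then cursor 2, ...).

After op 1 (move_left): buffer="kwsgkzcuai" (len 10), cursors c1@0 c2@4 c3@7, authorship ..........
After op 2 (move_left): buffer="kwsgkzcuai" (len 10), cursors c1@0 c2@3 c3@6, authorship ..........
After op 3 (delete): buffer="kwgkcuai" (len 8), cursors c1@0 c2@2 c3@4, authorship ........
After op 4 (insert('j')): buffer="jkwjgkjcuai" (len 11), cursors c1@1 c2@4 c3@7, authorship 1..2..3....
After op 5 (insert('i')): buffer="jikwjigkjicuai" (len 14), cursors c1@2 c2@6 c3@10, authorship 11..22..33....
After op 6 (insert('e')): buffer="jiekwjiegkjiecuai" (len 17), cursors c1@3 c2@8 c3@13, authorship 111..222..333....
After op 7 (insert('p')): buffer="jiepkwjiepgkjiepcuai" (len 20), cursors c1@4 c2@10 c3@16, authorship 1111..2222..3333....

Answer: 4 10 16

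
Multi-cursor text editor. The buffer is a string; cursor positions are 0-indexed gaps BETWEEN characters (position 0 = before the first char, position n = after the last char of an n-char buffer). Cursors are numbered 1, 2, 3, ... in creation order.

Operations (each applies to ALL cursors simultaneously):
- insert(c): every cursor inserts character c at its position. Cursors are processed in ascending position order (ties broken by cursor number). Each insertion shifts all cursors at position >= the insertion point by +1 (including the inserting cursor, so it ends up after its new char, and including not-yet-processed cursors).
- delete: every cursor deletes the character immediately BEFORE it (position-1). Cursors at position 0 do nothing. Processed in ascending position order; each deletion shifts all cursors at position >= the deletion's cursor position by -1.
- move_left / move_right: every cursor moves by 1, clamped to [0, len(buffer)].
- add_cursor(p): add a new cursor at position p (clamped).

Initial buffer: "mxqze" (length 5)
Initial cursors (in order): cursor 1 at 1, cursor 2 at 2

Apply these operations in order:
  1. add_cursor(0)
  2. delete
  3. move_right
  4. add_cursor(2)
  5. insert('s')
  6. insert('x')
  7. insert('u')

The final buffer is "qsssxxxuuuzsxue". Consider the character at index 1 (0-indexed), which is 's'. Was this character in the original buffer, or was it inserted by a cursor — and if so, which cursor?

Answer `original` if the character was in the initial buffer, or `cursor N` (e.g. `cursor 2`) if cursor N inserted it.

Answer: cursor 1

Derivation:
After op 1 (add_cursor(0)): buffer="mxqze" (len 5), cursors c3@0 c1@1 c2@2, authorship .....
After op 2 (delete): buffer="qze" (len 3), cursors c1@0 c2@0 c3@0, authorship ...
After op 3 (move_right): buffer="qze" (len 3), cursors c1@1 c2@1 c3@1, authorship ...
After op 4 (add_cursor(2)): buffer="qze" (len 3), cursors c1@1 c2@1 c3@1 c4@2, authorship ...
After op 5 (insert('s')): buffer="qssszse" (len 7), cursors c1@4 c2@4 c3@4 c4@6, authorship .123.4.
After op 6 (insert('x')): buffer="qsssxxxzsxe" (len 11), cursors c1@7 c2@7 c3@7 c4@10, authorship .123123.44.
After op 7 (insert('u')): buffer="qsssxxxuuuzsxue" (len 15), cursors c1@10 c2@10 c3@10 c4@14, authorship .123123123.444.
Authorship (.=original, N=cursor N): . 1 2 3 1 2 3 1 2 3 . 4 4 4 .
Index 1: author = 1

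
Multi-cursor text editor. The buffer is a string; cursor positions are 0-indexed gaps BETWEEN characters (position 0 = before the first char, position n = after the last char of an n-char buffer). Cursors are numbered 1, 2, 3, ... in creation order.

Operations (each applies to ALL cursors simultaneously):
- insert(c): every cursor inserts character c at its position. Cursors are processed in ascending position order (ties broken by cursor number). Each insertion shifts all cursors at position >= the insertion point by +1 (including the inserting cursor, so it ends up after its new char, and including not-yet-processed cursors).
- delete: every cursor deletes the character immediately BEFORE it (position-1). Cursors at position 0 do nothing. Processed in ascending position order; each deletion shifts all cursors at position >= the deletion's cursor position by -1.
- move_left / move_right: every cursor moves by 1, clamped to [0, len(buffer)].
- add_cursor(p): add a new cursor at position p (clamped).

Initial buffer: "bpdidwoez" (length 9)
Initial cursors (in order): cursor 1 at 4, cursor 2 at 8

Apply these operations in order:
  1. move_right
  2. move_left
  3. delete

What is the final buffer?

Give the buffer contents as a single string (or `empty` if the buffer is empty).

After op 1 (move_right): buffer="bpdidwoez" (len 9), cursors c1@5 c2@9, authorship .........
After op 2 (move_left): buffer="bpdidwoez" (len 9), cursors c1@4 c2@8, authorship .........
After op 3 (delete): buffer="bpddwoz" (len 7), cursors c1@3 c2@6, authorship .......

Answer: bpddwoz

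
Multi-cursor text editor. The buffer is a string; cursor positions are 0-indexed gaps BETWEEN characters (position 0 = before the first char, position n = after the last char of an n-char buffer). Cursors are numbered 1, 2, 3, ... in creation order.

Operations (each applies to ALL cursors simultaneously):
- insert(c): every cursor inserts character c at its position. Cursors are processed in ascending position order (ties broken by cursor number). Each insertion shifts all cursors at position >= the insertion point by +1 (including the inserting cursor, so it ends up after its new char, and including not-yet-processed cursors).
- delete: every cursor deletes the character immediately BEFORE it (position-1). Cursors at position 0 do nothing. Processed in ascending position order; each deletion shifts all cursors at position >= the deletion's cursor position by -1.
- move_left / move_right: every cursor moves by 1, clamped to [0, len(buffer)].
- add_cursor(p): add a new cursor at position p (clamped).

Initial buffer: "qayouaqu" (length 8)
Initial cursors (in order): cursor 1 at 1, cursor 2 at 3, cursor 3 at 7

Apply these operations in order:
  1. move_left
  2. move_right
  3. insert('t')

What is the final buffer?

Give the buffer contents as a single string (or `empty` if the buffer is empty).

Answer: qtaytouaqtu

Derivation:
After op 1 (move_left): buffer="qayouaqu" (len 8), cursors c1@0 c2@2 c3@6, authorship ........
After op 2 (move_right): buffer="qayouaqu" (len 8), cursors c1@1 c2@3 c3@7, authorship ........
After op 3 (insert('t')): buffer="qtaytouaqtu" (len 11), cursors c1@2 c2@5 c3@10, authorship .1..2....3.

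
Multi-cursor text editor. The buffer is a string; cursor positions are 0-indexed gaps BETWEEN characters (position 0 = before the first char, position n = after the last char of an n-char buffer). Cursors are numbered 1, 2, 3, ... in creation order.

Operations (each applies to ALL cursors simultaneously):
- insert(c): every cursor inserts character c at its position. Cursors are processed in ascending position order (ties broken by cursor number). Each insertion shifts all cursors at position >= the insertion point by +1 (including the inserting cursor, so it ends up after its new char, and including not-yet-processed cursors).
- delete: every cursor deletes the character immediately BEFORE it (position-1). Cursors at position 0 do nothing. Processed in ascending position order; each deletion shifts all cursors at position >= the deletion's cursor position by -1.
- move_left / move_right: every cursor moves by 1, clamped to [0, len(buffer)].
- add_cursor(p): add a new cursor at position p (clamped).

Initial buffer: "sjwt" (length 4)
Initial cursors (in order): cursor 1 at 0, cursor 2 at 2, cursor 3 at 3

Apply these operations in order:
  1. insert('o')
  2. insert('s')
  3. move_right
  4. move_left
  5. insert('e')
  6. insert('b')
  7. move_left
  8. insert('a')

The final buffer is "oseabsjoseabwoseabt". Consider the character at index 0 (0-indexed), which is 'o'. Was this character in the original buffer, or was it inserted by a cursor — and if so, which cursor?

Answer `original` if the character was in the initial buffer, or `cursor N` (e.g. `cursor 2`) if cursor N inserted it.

After op 1 (insert('o')): buffer="osjowot" (len 7), cursors c1@1 c2@4 c3@6, authorship 1..2.3.
After op 2 (insert('s')): buffer="ossjoswost" (len 10), cursors c1@2 c2@6 c3@9, authorship 11..22.33.
After op 3 (move_right): buffer="ossjoswost" (len 10), cursors c1@3 c2@7 c3@10, authorship 11..22.33.
After op 4 (move_left): buffer="ossjoswost" (len 10), cursors c1@2 c2@6 c3@9, authorship 11..22.33.
After op 5 (insert('e')): buffer="osesjosewoset" (len 13), cursors c1@3 c2@8 c3@12, authorship 111..222.333.
After op 6 (insert('b')): buffer="osebsjosebwosebt" (len 16), cursors c1@4 c2@10 c3@15, authorship 1111..2222.3333.
After op 7 (move_left): buffer="osebsjosebwosebt" (len 16), cursors c1@3 c2@9 c3@14, authorship 1111..2222.3333.
After op 8 (insert('a')): buffer="oseabsjoseabwoseabt" (len 19), cursors c1@4 c2@11 c3@17, authorship 11111..22222.33333.
Authorship (.=original, N=cursor N): 1 1 1 1 1 . . 2 2 2 2 2 . 3 3 3 3 3 .
Index 0: author = 1

Answer: cursor 1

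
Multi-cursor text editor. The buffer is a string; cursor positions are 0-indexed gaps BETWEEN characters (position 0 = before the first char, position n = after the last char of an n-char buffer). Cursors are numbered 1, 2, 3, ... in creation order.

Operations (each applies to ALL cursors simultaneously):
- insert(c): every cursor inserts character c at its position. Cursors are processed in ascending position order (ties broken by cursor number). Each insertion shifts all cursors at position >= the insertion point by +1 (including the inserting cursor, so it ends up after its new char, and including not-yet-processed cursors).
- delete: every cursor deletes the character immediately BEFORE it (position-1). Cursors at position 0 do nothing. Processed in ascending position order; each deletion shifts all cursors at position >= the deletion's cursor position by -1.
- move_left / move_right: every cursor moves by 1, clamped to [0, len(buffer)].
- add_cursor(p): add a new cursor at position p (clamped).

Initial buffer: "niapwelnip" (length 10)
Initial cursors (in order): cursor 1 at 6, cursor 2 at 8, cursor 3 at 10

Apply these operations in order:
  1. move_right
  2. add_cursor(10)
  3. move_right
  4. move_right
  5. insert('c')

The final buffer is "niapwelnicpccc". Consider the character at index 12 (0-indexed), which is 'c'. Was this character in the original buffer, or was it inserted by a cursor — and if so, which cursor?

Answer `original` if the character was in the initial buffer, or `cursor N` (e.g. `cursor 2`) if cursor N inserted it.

Answer: cursor 3

Derivation:
After op 1 (move_right): buffer="niapwelnip" (len 10), cursors c1@7 c2@9 c3@10, authorship ..........
After op 2 (add_cursor(10)): buffer="niapwelnip" (len 10), cursors c1@7 c2@9 c3@10 c4@10, authorship ..........
After op 3 (move_right): buffer="niapwelnip" (len 10), cursors c1@8 c2@10 c3@10 c4@10, authorship ..........
After op 4 (move_right): buffer="niapwelnip" (len 10), cursors c1@9 c2@10 c3@10 c4@10, authorship ..........
After op 5 (insert('c')): buffer="niapwelnicpccc" (len 14), cursors c1@10 c2@14 c3@14 c4@14, authorship .........1.234
Authorship (.=original, N=cursor N): . . . . . . . . . 1 . 2 3 4
Index 12: author = 3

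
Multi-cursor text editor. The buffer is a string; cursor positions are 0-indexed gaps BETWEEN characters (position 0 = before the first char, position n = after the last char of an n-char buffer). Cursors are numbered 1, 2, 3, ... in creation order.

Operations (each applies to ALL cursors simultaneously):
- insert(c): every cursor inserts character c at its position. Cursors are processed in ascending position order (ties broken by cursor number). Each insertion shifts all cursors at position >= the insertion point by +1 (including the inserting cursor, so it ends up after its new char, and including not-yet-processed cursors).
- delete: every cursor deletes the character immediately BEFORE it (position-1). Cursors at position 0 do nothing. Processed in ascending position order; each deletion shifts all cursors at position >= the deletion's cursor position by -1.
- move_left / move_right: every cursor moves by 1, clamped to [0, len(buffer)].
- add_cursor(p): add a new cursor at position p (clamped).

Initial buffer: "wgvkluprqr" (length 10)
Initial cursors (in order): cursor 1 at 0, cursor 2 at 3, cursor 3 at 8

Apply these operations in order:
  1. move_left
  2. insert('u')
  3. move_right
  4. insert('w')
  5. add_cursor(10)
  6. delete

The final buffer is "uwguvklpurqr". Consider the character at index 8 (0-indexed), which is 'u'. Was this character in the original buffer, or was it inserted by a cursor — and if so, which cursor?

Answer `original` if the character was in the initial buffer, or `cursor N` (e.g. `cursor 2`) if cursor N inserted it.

Answer: cursor 3

Derivation:
After op 1 (move_left): buffer="wgvkluprqr" (len 10), cursors c1@0 c2@2 c3@7, authorship ..........
After op 2 (insert('u')): buffer="uwguvklupurqr" (len 13), cursors c1@1 c2@4 c3@10, authorship 1..2.....3...
After op 3 (move_right): buffer="uwguvklupurqr" (len 13), cursors c1@2 c2@5 c3@11, authorship 1..2.....3...
After op 4 (insert('w')): buffer="uwwguvwklupurwqr" (len 16), cursors c1@3 c2@7 c3@14, authorship 1.1.2.2....3.3..
After op 5 (add_cursor(10)): buffer="uwwguvwklupurwqr" (len 16), cursors c1@3 c2@7 c4@10 c3@14, authorship 1.1.2.2....3.3..
After op 6 (delete): buffer="uwguvklpurqr" (len 12), cursors c1@2 c2@5 c4@7 c3@10, authorship 1..2....3...
Authorship (.=original, N=cursor N): 1 . . 2 . . . . 3 . . .
Index 8: author = 3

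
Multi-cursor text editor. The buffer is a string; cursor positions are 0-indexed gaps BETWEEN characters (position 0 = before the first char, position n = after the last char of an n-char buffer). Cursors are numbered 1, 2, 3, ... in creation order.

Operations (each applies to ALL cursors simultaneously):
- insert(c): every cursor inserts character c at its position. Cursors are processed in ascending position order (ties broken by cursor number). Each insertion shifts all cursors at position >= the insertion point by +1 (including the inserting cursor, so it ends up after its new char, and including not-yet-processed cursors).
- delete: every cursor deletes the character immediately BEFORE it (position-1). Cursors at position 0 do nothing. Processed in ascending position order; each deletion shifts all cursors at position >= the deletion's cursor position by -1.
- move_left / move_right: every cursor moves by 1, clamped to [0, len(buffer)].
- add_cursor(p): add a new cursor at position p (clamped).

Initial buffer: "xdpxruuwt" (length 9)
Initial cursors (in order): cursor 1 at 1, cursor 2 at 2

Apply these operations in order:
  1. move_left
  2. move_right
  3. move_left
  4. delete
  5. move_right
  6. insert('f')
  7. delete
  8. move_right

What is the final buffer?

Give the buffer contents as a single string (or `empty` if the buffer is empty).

After op 1 (move_left): buffer="xdpxruuwt" (len 9), cursors c1@0 c2@1, authorship .........
After op 2 (move_right): buffer="xdpxruuwt" (len 9), cursors c1@1 c2@2, authorship .........
After op 3 (move_left): buffer="xdpxruuwt" (len 9), cursors c1@0 c2@1, authorship .........
After op 4 (delete): buffer="dpxruuwt" (len 8), cursors c1@0 c2@0, authorship ........
After op 5 (move_right): buffer="dpxruuwt" (len 8), cursors c1@1 c2@1, authorship ........
After op 6 (insert('f')): buffer="dffpxruuwt" (len 10), cursors c1@3 c2@3, authorship .12.......
After op 7 (delete): buffer="dpxruuwt" (len 8), cursors c1@1 c2@1, authorship ........
After op 8 (move_right): buffer="dpxruuwt" (len 8), cursors c1@2 c2@2, authorship ........

Answer: dpxruuwt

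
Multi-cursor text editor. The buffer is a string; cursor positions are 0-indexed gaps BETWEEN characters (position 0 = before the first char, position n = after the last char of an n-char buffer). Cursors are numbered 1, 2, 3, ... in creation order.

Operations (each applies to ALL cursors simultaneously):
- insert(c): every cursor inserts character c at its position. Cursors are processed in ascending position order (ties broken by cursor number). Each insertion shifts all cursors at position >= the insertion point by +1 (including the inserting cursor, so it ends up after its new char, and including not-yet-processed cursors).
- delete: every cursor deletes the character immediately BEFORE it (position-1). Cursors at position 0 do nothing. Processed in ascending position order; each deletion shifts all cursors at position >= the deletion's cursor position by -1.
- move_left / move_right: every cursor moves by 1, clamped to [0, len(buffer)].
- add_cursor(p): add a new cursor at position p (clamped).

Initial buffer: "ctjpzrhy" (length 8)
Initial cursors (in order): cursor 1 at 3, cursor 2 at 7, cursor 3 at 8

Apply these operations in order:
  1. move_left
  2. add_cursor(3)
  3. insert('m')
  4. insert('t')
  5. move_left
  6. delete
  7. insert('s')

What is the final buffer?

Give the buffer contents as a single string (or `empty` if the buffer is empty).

After op 1 (move_left): buffer="ctjpzrhy" (len 8), cursors c1@2 c2@6 c3@7, authorship ........
After op 2 (add_cursor(3)): buffer="ctjpzrhy" (len 8), cursors c1@2 c4@3 c2@6 c3@7, authorship ........
After op 3 (insert('m')): buffer="ctmjmpzrmhmy" (len 12), cursors c1@3 c4@5 c2@9 c3@11, authorship ..1.4...2.3.
After op 4 (insert('t')): buffer="ctmtjmtpzrmthmty" (len 16), cursors c1@4 c4@7 c2@12 c3@15, authorship ..11.44...22.33.
After op 5 (move_left): buffer="ctmtjmtpzrmthmty" (len 16), cursors c1@3 c4@6 c2@11 c3@14, authorship ..11.44...22.33.
After op 6 (delete): buffer="cttjtpzrthty" (len 12), cursors c1@2 c4@4 c2@8 c3@10, authorship ..1.4...2.3.
After op 7 (insert('s')): buffer="ctstjstpzrsthsty" (len 16), cursors c1@3 c4@6 c2@11 c3@14, authorship ..11.44...22.33.

Answer: ctstjstpzrsthsty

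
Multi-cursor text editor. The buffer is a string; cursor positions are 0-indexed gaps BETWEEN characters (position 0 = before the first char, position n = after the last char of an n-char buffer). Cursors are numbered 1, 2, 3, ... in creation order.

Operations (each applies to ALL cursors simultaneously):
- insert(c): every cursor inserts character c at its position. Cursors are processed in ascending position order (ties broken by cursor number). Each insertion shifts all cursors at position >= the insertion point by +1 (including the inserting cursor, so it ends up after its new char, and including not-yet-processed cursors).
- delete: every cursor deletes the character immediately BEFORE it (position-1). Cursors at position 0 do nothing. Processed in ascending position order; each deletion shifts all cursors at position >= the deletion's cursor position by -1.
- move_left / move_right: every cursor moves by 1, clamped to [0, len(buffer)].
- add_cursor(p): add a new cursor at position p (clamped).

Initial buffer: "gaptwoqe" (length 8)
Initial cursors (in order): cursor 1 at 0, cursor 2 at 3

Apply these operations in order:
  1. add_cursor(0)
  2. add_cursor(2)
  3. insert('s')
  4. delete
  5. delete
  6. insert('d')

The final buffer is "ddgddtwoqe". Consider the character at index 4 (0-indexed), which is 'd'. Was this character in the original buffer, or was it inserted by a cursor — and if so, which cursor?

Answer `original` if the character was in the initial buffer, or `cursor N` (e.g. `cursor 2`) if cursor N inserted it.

After op 1 (add_cursor(0)): buffer="gaptwoqe" (len 8), cursors c1@0 c3@0 c2@3, authorship ........
After op 2 (add_cursor(2)): buffer="gaptwoqe" (len 8), cursors c1@0 c3@0 c4@2 c2@3, authorship ........
After op 3 (insert('s')): buffer="ssgaspstwoqe" (len 12), cursors c1@2 c3@2 c4@5 c2@7, authorship 13..4.2.....
After op 4 (delete): buffer="gaptwoqe" (len 8), cursors c1@0 c3@0 c4@2 c2@3, authorship ........
After op 5 (delete): buffer="gtwoqe" (len 6), cursors c1@0 c3@0 c2@1 c4@1, authorship ......
After op 6 (insert('d')): buffer="ddgddtwoqe" (len 10), cursors c1@2 c3@2 c2@5 c4@5, authorship 13.24.....
Authorship (.=original, N=cursor N): 1 3 . 2 4 . . . . .
Index 4: author = 4

Answer: cursor 4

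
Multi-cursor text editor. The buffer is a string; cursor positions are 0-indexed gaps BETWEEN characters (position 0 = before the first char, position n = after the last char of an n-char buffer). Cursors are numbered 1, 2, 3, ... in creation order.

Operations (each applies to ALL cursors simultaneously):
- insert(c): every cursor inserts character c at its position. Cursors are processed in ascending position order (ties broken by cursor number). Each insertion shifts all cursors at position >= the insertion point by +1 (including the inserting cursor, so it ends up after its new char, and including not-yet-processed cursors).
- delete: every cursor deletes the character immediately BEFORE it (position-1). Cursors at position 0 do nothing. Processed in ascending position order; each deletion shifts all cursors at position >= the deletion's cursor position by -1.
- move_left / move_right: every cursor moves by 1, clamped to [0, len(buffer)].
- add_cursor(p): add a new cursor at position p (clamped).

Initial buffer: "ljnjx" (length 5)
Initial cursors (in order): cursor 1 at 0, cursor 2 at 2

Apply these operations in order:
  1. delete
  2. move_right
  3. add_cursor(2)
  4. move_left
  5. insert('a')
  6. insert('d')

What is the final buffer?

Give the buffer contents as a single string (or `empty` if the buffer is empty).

After op 1 (delete): buffer="lnjx" (len 4), cursors c1@0 c2@1, authorship ....
After op 2 (move_right): buffer="lnjx" (len 4), cursors c1@1 c2@2, authorship ....
After op 3 (add_cursor(2)): buffer="lnjx" (len 4), cursors c1@1 c2@2 c3@2, authorship ....
After op 4 (move_left): buffer="lnjx" (len 4), cursors c1@0 c2@1 c3@1, authorship ....
After op 5 (insert('a')): buffer="alaanjx" (len 7), cursors c1@1 c2@4 c3@4, authorship 1.23...
After op 6 (insert('d')): buffer="adlaaddnjx" (len 10), cursors c1@2 c2@7 c3@7, authorship 11.2323...

Answer: adlaaddnjx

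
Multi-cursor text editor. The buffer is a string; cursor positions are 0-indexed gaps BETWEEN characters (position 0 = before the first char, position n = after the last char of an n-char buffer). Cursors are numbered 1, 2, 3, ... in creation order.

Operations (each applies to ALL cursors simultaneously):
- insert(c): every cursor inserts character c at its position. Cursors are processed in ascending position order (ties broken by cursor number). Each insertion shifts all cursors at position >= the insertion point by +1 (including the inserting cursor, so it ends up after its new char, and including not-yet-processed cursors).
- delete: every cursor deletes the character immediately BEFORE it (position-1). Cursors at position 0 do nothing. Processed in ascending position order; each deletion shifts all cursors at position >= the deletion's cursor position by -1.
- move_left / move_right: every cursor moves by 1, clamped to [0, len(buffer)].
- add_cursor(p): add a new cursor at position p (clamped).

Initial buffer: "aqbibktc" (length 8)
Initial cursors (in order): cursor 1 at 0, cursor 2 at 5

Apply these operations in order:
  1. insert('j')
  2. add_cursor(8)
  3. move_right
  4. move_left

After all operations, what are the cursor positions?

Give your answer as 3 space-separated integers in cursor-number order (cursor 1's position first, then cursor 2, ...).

After op 1 (insert('j')): buffer="jaqbibjktc" (len 10), cursors c1@1 c2@7, authorship 1.....2...
After op 2 (add_cursor(8)): buffer="jaqbibjktc" (len 10), cursors c1@1 c2@7 c3@8, authorship 1.....2...
After op 3 (move_right): buffer="jaqbibjktc" (len 10), cursors c1@2 c2@8 c3@9, authorship 1.....2...
After op 4 (move_left): buffer="jaqbibjktc" (len 10), cursors c1@1 c2@7 c3@8, authorship 1.....2...

Answer: 1 7 8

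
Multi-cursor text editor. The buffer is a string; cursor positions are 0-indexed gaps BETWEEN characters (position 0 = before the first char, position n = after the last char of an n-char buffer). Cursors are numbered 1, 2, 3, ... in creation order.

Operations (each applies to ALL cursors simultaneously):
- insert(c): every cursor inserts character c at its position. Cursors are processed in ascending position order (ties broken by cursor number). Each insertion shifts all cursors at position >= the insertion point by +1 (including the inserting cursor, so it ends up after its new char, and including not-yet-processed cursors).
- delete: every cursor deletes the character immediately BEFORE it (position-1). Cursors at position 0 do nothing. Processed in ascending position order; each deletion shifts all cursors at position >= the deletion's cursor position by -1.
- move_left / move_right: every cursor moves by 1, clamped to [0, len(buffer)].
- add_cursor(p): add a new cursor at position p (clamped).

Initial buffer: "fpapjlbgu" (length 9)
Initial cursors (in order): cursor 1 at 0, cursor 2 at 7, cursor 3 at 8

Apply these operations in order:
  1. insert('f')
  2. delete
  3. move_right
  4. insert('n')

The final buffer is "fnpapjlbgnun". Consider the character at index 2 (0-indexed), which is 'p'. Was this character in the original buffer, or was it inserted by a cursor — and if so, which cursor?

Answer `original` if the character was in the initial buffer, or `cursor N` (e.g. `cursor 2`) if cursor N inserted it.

Answer: original

Derivation:
After op 1 (insert('f')): buffer="ffpapjlbfgfu" (len 12), cursors c1@1 c2@9 c3@11, authorship 1.......2.3.
After op 2 (delete): buffer="fpapjlbgu" (len 9), cursors c1@0 c2@7 c3@8, authorship .........
After op 3 (move_right): buffer="fpapjlbgu" (len 9), cursors c1@1 c2@8 c3@9, authorship .........
After op 4 (insert('n')): buffer="fnpapjlbgnun" (len 12), cursors c1@2 c2@10 c3@12, authorship .1.......2.3
Authorship (.=original, N=cursor N): . 1 . . . . . . . 2 . 3
Index 2: author = original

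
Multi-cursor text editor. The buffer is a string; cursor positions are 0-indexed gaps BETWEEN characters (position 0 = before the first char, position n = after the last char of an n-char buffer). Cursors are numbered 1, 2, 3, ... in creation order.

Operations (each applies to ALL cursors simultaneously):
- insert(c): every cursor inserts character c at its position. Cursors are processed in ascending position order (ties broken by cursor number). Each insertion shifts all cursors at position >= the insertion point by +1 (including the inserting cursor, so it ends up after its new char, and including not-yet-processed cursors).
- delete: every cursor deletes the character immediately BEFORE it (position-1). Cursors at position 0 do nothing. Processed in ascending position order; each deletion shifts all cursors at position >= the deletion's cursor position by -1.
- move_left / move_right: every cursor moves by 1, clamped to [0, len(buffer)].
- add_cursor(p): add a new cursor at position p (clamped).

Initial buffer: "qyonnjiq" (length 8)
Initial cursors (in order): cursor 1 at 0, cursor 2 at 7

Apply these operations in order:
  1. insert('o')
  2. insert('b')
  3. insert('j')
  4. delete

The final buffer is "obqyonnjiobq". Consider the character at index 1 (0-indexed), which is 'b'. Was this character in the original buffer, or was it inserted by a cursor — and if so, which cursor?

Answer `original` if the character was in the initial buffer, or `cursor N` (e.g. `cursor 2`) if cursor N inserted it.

After op 1 (insert('o')): buffer="oqyonnjioq" (len 10), cursors c1@1 c2@9, authorship 1.......2.
After op 2 (insert('b')): buffer="obqyonnjiobq" (len 12), cursors c1@2 c2@11, authorship 11.......22.
After op 3 (insert('j')): buffer="objqyonnjiobjq" (len 14), cursors c1@3 c2@13, authorship 111.......222.
After op 4 (delete): buffer="obqyonnjiobq" (len 12), cursors c1@2 c2@11, authorship 11.......22.
Authorship (.=original, N=cursor N): 1 1 . . . . . . . 2 2 .
Index 1: author = 1

Answer: cursor 1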